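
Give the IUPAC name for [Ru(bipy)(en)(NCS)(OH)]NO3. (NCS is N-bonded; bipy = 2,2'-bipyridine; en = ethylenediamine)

The 1 nitrate counter-ion carries a total charge of -1, so each complex ion is 1+.
Ligand charges: 1×isothiocyanato (-1 each), 1×hydroxo (-1 each), 1×2,2'-bipyridine (neutral), 1×ethylenediamine (neutral); total -2. So Ru + (-2) = 1+, giving Ru = +3.
Ligands are named alphabetically: bipyridine before ethylenediamine before hydroxo before isothiocyanato.

(2,2'-bipyridine)(ethylenediamine)hydroxoisothiocyanatoruthenium(III) nitrate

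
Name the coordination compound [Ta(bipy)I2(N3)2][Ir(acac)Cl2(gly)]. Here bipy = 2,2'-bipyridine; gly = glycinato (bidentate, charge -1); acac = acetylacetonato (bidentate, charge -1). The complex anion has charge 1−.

The complex anion is given as 1−; its ligand charges sum to -4, so Ir = +3.
A 1:1 salt means the cation carries the equal and opposite charge, 1+.
Cation: ligand charges sum to -4; for the ion to be 1+, Ta = +5.

diazido(2,2'-bipyridine)diiodotantalum(V) (acetylacetonato)dichloro(glycinato)iridate(III)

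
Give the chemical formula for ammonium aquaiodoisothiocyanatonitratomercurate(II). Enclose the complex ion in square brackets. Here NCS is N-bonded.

NH4[Hg(H2O)I(NCS)(NO3)]

Ligands: 1 isothiocyanato (NCS, -1), 1 aqua (H2O, neutral), 1 nitrato (NO3, -1), 1 iodo (I, -1). Ligand charge sum = -3.
With Hg in oxidation state +2, the complex ion is [Hg...]^1−.
Charge balance with ammonium (+1) requires 1 complex ion per 1 ammonium.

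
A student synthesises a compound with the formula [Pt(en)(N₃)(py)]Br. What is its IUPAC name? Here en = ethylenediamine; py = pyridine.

The 1 bromide counter-ion carries a total charge of -1, so each complex ion is 1+.
Ligand charges: 1×azido (-1 each), 1×ethylenediamine (neutral), 1×pyridine (neutral); total -1. So Pt + (-1) = 1+, giving Pt = +2.
Ligands are named alphabetically: azido before ethylenediamine before pyridine.

azido(ethylenediamine)(pyridine)platinum(II) bromide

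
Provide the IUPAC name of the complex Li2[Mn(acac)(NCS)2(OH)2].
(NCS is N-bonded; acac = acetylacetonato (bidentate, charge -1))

The 2 lithium counter-ions carry a total charge of +2, so each complex ion is 2−.
Ligand charges: 2×isothiocyanato (-1 each), 2×hydroxo (-1 each), 1×acetylacetonato (-1 each); total -5. So Mn + (-5) = 2−, giving Mn = +3.
The complex ion is anionic, so manganese takes the -ate form manganate(III).

lithium (acetylacetonato)dihydroxodiisothiocyanatomanganate(III)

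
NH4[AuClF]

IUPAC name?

The 1 ammonium counter-ion carries a total charge of +1, so each complex ion is 1−.
Ligand charges: 1×fluoro (-1 each), 1×chloro (-1 each); total -2. So Au + (-2) = 1−, giving Au = +1.
The complex ion is anionic, so gold takes the -ate form aurate(I).

ammonium chlorofluoroaurate(I)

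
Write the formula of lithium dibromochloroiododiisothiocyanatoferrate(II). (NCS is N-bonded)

Ligands: 2 isothiocyanato (NCS, -1), 2 bromo (Br, -1), 1 chloro (Cl, -1), 1 iodo (I, -1). Ligand charge sum = -6.
With Fe in oxidation state +2, the complex ion is [Fe...]^4−.
Charge balance with lithium (+1) requires 1 complex ion per 4 lithium.

Li4[FeBr2ClI(NCS)2]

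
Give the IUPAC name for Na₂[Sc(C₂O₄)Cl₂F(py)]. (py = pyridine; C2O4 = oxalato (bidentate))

sodium dichlorofluorooxalato(pyridine)scandate(III)

The 2 sodium counter-ions carry a total charge of +2, so each complex ion is 2−.
Ligand charges: 1×fluoro (-1 each), 1×pyridine (neutral), 2×chloro (-1 each), 1×oxalato (-2 each); total -5. So Sc + (-5) = 2−, giving Sc = +3.
The complex ion is anionic, so scandium takes the -ate form scandate(III).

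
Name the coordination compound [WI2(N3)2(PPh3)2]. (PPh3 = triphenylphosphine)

diazidodiiodobis(triphenylphosphine)tungsten(IV)

There is no counter-ion, so the complex is neutral overall.
Ligand charges: 2×iodo (-1 each), 2×azido (-1 each), 2×triphenylphosphine (neutral); total -4. So W + (-4) = 0, giving W = +4.
Ligands are named alphabetically: azido before iodo before triphenylphosphine.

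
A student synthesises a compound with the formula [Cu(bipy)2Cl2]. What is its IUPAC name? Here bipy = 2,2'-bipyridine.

bis(2,2'-bipyridine)dichlorocopper(II)

There is no counter-ion, so the complex is neutral overall.
Ligand charges: 2×2,2'-bipyridine (neutral), 2×chloro (-1 each); total -2. So Cu + (-2) = 0, giving Cu = +2.
Ligands are named alphabetically: bipyridine before chloro.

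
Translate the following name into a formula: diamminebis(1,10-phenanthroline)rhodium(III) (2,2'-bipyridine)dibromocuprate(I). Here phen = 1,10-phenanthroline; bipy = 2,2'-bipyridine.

[Rh(NH3)2(phen)2][Cu(bipy)Br2]3

Cation [Rh…]: ligand charges 0, Rh(III) ⇒ ion charge 3+.
Anion [Cu…]: ligand charges -2, Cu(I) ⇒ ion charge 1−.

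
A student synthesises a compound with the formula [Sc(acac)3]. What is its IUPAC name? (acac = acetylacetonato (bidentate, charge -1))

There is no counter-ion, so the complex is neutral overall.
Ligand charges: 3×acetylacetonato (-1 each); total -3. So Sc + (-3) = 0, giving Sc = +3.

tris(acetylacetonato)scandium(III)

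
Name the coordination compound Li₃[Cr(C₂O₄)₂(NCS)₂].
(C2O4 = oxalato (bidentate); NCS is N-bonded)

lithium diisothiocyanatodioxalatochromate(III)

The 3 lithium counter-ions carry a total charge of +3, so each complex ion is 3−.
Ligand charges: 2×oxalato (-2 each), 2×isothiocyanato (-1 each); total -6. So Cr + (-6) = 3−, giving Cr = +3.
Ligands are named alphabetically: isothiocyanato before oxalato.
The complex ion is anionic, so chromium takes the -ate form chromate(III).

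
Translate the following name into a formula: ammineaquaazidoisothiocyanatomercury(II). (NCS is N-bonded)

Ligands: 1 aqua (H2O, neutral), 1 azido (N3, -1), 1 isothiocyanato (NCS, -1), 1 ammine (NH3, neutral). Ligand charge sum = -2.
With Hg in oxidation state +2, the complex ion is [Hg...].

[Hg(H2O)(N3)(NCS)(NH3)]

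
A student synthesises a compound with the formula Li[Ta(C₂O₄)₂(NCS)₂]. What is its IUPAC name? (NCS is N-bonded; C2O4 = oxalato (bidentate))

The 1 lithium counter-ion carries a total charge of +1, so each complex ion is 1−.
Ligand charges: 2×isothiocyanato (-1 each), 2×oxalato (-2 each); total -6. So Ta + (-6) = 1−, giving Ta = +5.
The complex ion is anionic, so tantalum takes the -ate form tantalate(V).

lithium diisothiocyanatodioxalatotantalate(V)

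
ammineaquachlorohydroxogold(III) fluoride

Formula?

[AuCl(H2O)(NH3)(OH)]F

Ligands: 1 aqua (H2O, neutral), 1 hydroxo (OH, -1), 1 chloro (Cl, -1), 1 ammine (NH3, neutral). Ligand charge sum = -2.
With Au in oxidation state +3, the complex ion is [Au...]^1+.
Charge balance with fluoride (-1) requires 1 complex ion per 1 fluoride.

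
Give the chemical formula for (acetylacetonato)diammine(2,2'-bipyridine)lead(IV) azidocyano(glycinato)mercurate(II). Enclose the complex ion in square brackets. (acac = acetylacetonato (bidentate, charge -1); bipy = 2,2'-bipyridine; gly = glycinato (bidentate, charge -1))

Cation [Pb…]: ligand charges -1, Pb(IV) ⇒ ion charge 3+.
Anion [Hg…]: ligand charges -3, Hg(II) ⇒ ion charge 1−.

[Pb(acac)(bipy)(NH3)2][Hg(CN)(gly)(N3)]3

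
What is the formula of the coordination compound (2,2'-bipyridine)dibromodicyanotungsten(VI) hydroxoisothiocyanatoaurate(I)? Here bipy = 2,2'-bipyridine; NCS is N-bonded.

[W(bipy)Br2(CN)2][Au(NCS)(OH)]2

Cation [W…]: ligand charges -4, W(VI) ⇒ ion charge 2+.
Anion [Au…]: ligand charges -2, Au(I) ⇒ ion charge 1−.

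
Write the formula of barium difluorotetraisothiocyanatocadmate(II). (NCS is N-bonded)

Ligands: 4 isothiocyanato (NCS, -1), 2 fluoro (F, -1). Ligand charge sum = -6.
With Cd in oxidation state +2, the complex ion is [Cd...]^4−.
Charge balance with barium (+2) requires 1 complex ion per 2 barium.

Ba2[CdF2(NCS)4]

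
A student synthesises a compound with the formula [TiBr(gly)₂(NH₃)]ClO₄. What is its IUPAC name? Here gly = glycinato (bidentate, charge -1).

amminebromobis(glycinato)titanium(IV) perchlorate

The 1 perchlorate counter-ion carries a total charge of -1, so each complex ion is 1+.
Ligand charges: 1×ammine (neutral), 1×bromo (-1 each), 2×glycinato (-1 each); total -3. So Ti + (-3) = 1+, giving Ti = +4.
Ligands are named alphabetically: ammine before bromo before glycinato.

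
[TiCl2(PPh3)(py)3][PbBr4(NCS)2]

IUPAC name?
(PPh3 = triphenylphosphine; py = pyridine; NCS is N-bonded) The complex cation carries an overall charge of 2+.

dichlorotris(pyridine)(triphenylphosphine)titanium(IV) tetrabromodiisothiocyanatoplumbate(IV)

The complex cation is given as 2+; its ligand charges sum to -2, so Ti = +4.
A 1:1 salt means the anion carries the equal and opposite charge, 2−.
Anion: ligand charges sum to -6; for the ion to be 2−, Pb = +4.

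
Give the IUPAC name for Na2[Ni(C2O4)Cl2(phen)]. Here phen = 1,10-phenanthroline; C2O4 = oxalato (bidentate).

The 2 sodium counter-ions carry a total charge of +2, so each complex ion is 2−.
Ligand charges: 2×chloro (-1 each), 1×1,10-phenanthroline (neutral), 1×oxalato (-2 each); total -4. So Ni + (-4) = 2−, giving Ni = +2.
Ligands are named alphabetically: chloro before oxalato before phenanthroline.
The complex ion is anionic, so nickel takes the -ate form nickelate(II).

sodium dichlorooxalato(1,10-phenanthroline)nickelate(II)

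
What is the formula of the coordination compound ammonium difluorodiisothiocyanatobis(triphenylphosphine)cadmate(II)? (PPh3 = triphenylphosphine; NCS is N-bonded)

Ligands: 2 triphenylphosphine (PPh3, neutral), 2 fluoro (F, -1), 2 isothiocyanato (NCS, -1). Ligand charge sum = -4.
With Cd in oxidation state +2, the complex ion is [Cd...]^2−.
Charge balance with ammonium (+1) requires 1 complex ion per 2 ammonium.

(NH4)2[CdF2(NCS)2(PPh3)2]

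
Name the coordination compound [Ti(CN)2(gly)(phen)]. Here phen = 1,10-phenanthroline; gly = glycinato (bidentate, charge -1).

There is no counter-ion, so the complex is neutral overall.
Ligand charges: 1×1,10-phenanthroline (neutral), 1×glycinato (-1 each), 2×cyano (-1 each); total -3. So Ti + (-3) = 0, giving Ti = +3.
Ligands are named alphabetically: cyano before glycinato before phenanthroline.

dicyano(glycinato)(1,10-phenanthroline)titanium(III)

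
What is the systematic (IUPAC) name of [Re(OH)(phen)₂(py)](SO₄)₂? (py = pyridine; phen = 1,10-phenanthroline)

The 2 sulfate counter-ions carry a total charge of -4, so each complex ion is 4+.
Ligand charges: 1×pyridine (neutral), 1×hydroxo (-1 each), 2×1,10-phenanthroline (neutral); total -1. So Re + (-1) = 4+, giving Re = +5.
Ligands are named alphabetically: hydroxo before phenanthroline before pyridine.

hydroxobis(1,10-phenanthroline)(pyridine)rhenium(V) sulfate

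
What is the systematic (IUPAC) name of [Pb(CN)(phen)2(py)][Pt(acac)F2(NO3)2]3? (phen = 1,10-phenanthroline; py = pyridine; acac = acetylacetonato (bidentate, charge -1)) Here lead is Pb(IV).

Pb is given as +4; the cation's ligand charges sum to -1, so the complex cation is 3+.
With 3 anions per cation, each anion must be 3/3 = 1−.
Anion: ligand charges sum to -5; for the ion to be 1−, Pt = +4.

cyanobis(1,10-phenanthroline)(pyridine)lead(IV) (acetylacetonato)difluorodinitratoplatinate(IV)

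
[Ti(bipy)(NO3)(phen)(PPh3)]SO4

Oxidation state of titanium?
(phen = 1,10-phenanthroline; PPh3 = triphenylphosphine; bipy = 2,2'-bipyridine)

+3

1 sulfate outside the brackets (-2 each) → the complex ion is 2+.
Ligand charges: 1×NO3 = -1; 1×phen neutral; 1×PPh3 neutral; 1×bipy neutral; sum -1.
Ti + (-1) = 2+ ⇒ Ti is +3.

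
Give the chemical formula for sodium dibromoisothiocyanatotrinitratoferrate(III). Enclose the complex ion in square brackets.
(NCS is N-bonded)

Ligands: 2 bromo (Br, -1), 1 isothiocyanato (NCS, -1), 3 nitrato (NO3, -1). Ligand charge sum = -6.
With Fe in oxidation state +3, the complex ion is [Fe...]^3−.
Charge balance with sodium (+1) requires 1 complex ion per 3 sodium.

Na3[FeBr2(NCS)(NO3)3]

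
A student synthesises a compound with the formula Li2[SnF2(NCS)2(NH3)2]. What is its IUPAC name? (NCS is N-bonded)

lithium diamminedifluorodiisothiocyanatostannate(II)

The 2 lithium counter-ions carry a total charge of +2, so each complex ion is 2−.
Ligand charges: 2×ammine (neutral), 2×fluoro (-1 each), 2×isothiocyanato (-1 each); total -4. So Sn + (-4) = 2−, giving Sn = +2.
The complex ion is anionic, so tin takes the -ate form stannate(II).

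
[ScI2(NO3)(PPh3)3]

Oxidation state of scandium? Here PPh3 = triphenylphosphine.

+3

No counter-ion: the bracketed complex is neutral.
Ligand charges: 1×NO3 = -1; 2×I = -2; 3×PPh3 neutral; sum -3.
Sc + (-3) = 0 ⇒ Sc is +3.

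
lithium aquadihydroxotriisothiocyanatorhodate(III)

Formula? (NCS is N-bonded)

Ligands: 1 aqua (H2O, neutral), 2 hydroxo (OH, -1), 3 isothiocyanato (NCS, -1). Ligand charge sum = -5.
Charge balance with lithium (+1) requires 1 complex ion per 2 lithium.

Li2[Rh(H2O)(NCS)3(OH)2]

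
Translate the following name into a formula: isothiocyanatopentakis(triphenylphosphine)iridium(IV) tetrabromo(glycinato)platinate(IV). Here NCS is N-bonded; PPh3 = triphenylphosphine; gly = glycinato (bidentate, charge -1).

[Ir(NCS)(PPh3)5][PtBr4(gly)]3

Cation [Ir…]: ligand charges -1, Ir(IV) ⇒ ion charge 3+.
Anion [Pt…]: ligand charges -5, Pt(IV) ⇒ ion charge 1−.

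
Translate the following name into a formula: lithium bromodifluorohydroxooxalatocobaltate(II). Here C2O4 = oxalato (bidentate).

Li4[CoBr(C2O4)F2(OH)]

Ligands: 1 hydroxo (OH, -1), 2 fluoro (F, -1), 1 bromo (Br, -1), 1 oxalato (C2O4, -2). Ligand charge sum = -6.
Charge balance with lithium (+1) requires 1 complex ion per 4 lithium.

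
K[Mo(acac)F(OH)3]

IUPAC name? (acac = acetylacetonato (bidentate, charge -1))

The 1 potassium counter-ion carries a total charge of +1, so each complex ion is 1−.
Ligand charges: 1×fluoro (-1 each), 3×hydroxo (-1 each), 1×acetylacetonato (-1 each); total -5. So Mo + (-5) = 1−, giving Mo = +4.
Ligands are named alphabetically: acetylacetonato before fluoro before hydroxo.
The complex ion is anionic, so molybdenum takes the -ate form molybdate(IV).

potassium (acetylacetonato)fluorotrihydroxomolybdate(IV)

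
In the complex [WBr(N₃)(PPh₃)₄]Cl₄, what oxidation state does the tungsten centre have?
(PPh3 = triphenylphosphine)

+6

4 chloride outside the brackets (-1 each) → the complex ion is 4+.
Ligand charges: 4×PPh3 neutral; 1×N3 = -1; 1×Br = -1; sum -2.
W + (-2) = 4+ ⇒ W is +6.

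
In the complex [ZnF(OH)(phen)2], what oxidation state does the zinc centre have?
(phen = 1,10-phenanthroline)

No counter-ion: the bracketed complex is neutral.
Ligand charges: 1×F = -1; 1×OH = -1; 2×phen neutral; sum -2.
Zn + (-2) = 0 ⇒ Zn is +2.

+2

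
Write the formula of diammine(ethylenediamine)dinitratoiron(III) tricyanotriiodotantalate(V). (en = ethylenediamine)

Cation [Fe…]: ligand charges -2, Fe(III) ⇒ ion charge 1+.
Anion [Ta…]: ligand charges -6, Ta(V) ⇒ ion charge 1−.
One 1+ cation balances one 1− anion.

[Fe(en)(NH3)2(NO3)2][Ta(CN)3I3]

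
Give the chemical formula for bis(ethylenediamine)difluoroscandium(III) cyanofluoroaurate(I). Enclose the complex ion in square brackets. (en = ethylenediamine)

[Sc(en)2F2][Au(CN)F]

Cation [Sc…]: ligand charges -2, Sc(III) ⇒ ion charge 1+.
Anion [Au…]: ligand charges -2, Au(I) ⇒ ion charge 1−.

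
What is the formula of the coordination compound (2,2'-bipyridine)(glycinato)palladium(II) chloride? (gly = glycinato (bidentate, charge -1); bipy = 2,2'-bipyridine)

[Pd(bipy)(gly)]Cl

Ligands: 1 glycinato (gly, -1), 1 2,2'-bipyridine (bipy, neutral). Ligand charge sum = -1.
Charge balance with chloride (-1) requires 1 complex ion per 1 chloride.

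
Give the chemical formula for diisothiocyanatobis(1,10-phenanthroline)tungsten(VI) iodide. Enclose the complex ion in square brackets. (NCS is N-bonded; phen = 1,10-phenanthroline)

[W(NCS)2(phen)2]I4

Ligands: 2 isothiocyanato (NCS, -1), 2 1,10-phenanthroline (phen, neutral). Ligand charge sum = -2.
Charge balance with iodide (-1) requires 1 complex ion per 4 iodide.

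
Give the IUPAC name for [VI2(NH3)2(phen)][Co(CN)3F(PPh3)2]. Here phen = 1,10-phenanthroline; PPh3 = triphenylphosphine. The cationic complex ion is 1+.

Both ions are complex: the cation is named first with the plain metal name, the anion second with the -ate form; each ion's ligands are alphabetised independently.
The complex cation is given as 1+; its ligand charges sum to -2, so V = +3.
A 1:1 salt means the anion carries the equal and opposite charge, 1−.
Anion: ligand charges sum to -4; for the ion to be 1−, Co = +3.

diamminediiodo(1,10-phenanthroline)vanadium(III) tricyanofluorobis(triphenylphosphine)cobaltate(III)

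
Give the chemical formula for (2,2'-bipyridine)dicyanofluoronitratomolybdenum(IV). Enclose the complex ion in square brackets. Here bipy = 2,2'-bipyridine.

Ligands: 1 2,2'-bipyridine (bipy, neutral), 1 nitrato (NO3, -1), 2 cyano (CN, -1), 1 fluoro (F, -1). Ligand charge sum = -4.
With Mo in oxidation state +4, the complex ion is [Mo...].

[Mo(bipy)(CN)2F(NO3)]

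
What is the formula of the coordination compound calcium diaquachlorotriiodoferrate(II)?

Ca[FeCl(H2O)2I3]

Ligands: 3 iodo (I, -1), 2 aqua (H2O, neutral), 1 chloro (Cl, -1). Ligand charge sum = -4.
Charge balance with calcium (+2) requires 1 complex ion per 1 calcium.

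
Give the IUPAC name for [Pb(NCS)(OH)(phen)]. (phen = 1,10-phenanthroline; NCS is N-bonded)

hydroxoisothiocyanato(1,10-phenanthroline)lead(II)

There is no counter-ion, so the complex is neutral overall.
Ligand charges: 1×1,10-phenanthroline (neutral), 1×hydroxo (-1 each), 1×isothiocyanato (-1 each); total -2. So Pb + (-2) = 0, giving Pb = +2.
Ligands are named alphabetically: hydroxo before isothiocyanato before phenanthroline.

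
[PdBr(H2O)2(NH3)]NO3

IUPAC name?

amminediaquabromopalladium(II) nitrate

The 1 nitrate counter-ion carries a total charge of -1, so each complex ion is 1+.
Ligand charges: 1×bromo (-1 each), 2×aqua (neutral), 1×ammine (neutral); total -1. So Pd + (-1) = 1+, giving Pd = +2.
Ligands are named alphabetically: ammine before aqua before bromo.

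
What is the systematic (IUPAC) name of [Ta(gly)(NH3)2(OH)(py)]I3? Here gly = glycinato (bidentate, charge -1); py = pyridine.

The 3 iodide counter-ions carry a total charge of -3, so each complex ion is 3+.
Ligand charges: 1×hydroxo (-1 each), 1×glycinato (-1 each), 1×pyridine (neutral), 2×ammine (neutral); total -2. So Ta + (-2) = 3+, giving Ta = +5.
Ligands are named alphabetically: ammine before glycinato before hydroxo before pyridine.

diammine(glycinato)hydroxo(pyridine)tantalum(V) iodide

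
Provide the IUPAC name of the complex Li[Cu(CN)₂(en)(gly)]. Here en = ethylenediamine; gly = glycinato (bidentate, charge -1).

The 1 lithium counter-ion carries a total charge of +1, so each complex ion is 1−.
Ligand charges: 2×cyano (-1 each), 1×ethylenediamine (neutral), 1×glycinato (-1 each); total -3. So Cu + (-3) = 1−, giving Cu = +2.
Ligands are named alphabetically: cyano before ethylenediamine before glycinato.
The complex ion is anionic, so copper takes the -ate form cuprate(II).

lithium dicyano(ethylenediamine)(glycinato)cuprate(II)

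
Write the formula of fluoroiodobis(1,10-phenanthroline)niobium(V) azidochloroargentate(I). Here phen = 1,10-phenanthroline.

Cation [Nb…]: ligand charges -2, Nb(V) ⇒ ion charge 3+.
Anion [Ag…]: ligand charges -2, Ag(I) ⇒ ion charge 1−.
One 3+ cation requires 3 of the 1− anion.

[NbFI(phen)2][AgCl(N3)]3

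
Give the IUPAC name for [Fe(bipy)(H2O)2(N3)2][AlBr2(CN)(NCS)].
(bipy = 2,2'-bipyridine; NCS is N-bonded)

diaquadiazido(2,2'-bipyridine)iron(III) dibromocyanoisothiocyanatoaluminate(III)

Aluminium is always +3 in its complexes; the anion's ligand charges sum to -4, so the complex anion is 1−.
A 1:1 salt means the cation carries the equal and opposite charge, 1+.
Cation: ligand charges sum to -2; for the ion to be 1+, Fe = +3.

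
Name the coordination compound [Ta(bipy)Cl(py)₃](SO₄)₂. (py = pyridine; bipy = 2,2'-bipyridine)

The 2 sulfate counter-ions carry a total charge of -4, so each complex ion is 4+.
Ligand charges: 1×chloro (-1 each), 3×pyridine (neutral), 1×2,2'-bipyridine (neutral); total -1. So Ta + (-1) = 4+, giving Ta = +5.
Ligands are named alphabetically: bipyridine before chloro before pyridine.

(2,2'-bipyridine)chlorotris(pyridine)tantalum(V) sulfate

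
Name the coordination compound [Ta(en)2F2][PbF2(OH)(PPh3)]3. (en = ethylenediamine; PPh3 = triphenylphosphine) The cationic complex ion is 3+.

bis(ethylenediamine)difluorotantalum(V) difluorohydroxo(triphenylphosphine)plumbate(II)

The complex cation is given as 3+; its ligand charges sum to -2, so Ta = +5.
With 3 anions per cation, each anion must be 3/3 = 1−.
Anion: ligand charges sum to -3; for the ion to be 1−, Pb = +2.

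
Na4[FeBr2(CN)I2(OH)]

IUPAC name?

The 4 sodium counter-ions carry a total charge of +4, so each complex ion is 4−.
Ligand charges: 2×iodo (-1 each), 1×hydroxo (-1 each), 2×bromo (-1 each), 1×cyano (-1 each); total -6. So Fe + (-6) = 4−, giving Fe = +2.
The complex ion is anionic, so iron takes the -ate form ferrate(II).

sodium dibromocyanohydroxodiiodoferrate(II)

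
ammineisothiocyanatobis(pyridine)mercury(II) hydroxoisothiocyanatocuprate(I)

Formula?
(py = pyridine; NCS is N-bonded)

[Hg(NCS)(NH3)(py)2][Cu(NCS)(OH)]

Cation [Hg…]: ligand charges -1, Hg(II) ⇒ ion charge 1+.
Anion [Cu…]: ligand charges -2, Cu(I) ⇒ ion charge 1−.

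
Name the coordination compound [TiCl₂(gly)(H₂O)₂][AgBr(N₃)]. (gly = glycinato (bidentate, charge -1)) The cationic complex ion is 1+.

diaquadichloro(glycinato)titanium(IV) azidobromoargentate(I)

Both ions are complex: the cation is named first with the plain metal name, the anion second with the -ate form; each ion's ligands are alphabetised independently.
The complex cation is given as 1+; its ligand charges sum to -3, so Ti = +4.
A 1:1 salt means the anion carries the equal and opposite charge, 1−.
Anion: ligand charges sum to -2; for the ion to be 1−, Ag = +1.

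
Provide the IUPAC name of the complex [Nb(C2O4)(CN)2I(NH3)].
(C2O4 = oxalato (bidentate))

amminedicyanoiodooxalatoniobium(V)

There is no counter-ion, so the complex is neutral overall.
Ligand charges: 1×oxalato (-2 each), 2×cyano (-1 each), 1×iodo (-1 each), 1×ammine (neutral); total -5. So Nb + (-5) = 0, giving Nb = +5.
Ligands are named alphabetically: ammine before cyano before iodo before oxalato.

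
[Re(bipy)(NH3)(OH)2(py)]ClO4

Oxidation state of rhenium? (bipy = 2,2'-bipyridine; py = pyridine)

+3

1 perchlorate outside the brackets (-1 each) → the complex ion is 1+.
Ligand charges: 1×bipy neutral; 2×OH = -2; 1×py neutral; 1×NH3 neutral; sum -2.
Re + (-2) = 1+ ⇒ Re is +3.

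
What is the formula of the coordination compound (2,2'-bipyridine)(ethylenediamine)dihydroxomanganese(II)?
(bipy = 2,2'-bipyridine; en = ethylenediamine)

[Mn(bipy)(en)(OH)2]

Ligands: 2 hydroxo (OH, -1), 1 2,2'-bipyridine (bipy, neutral), 1 ethylenediamine (en, neutral). Ligand charge sum = -2.
With Mn in oxidation state +2, the complex ion is [Mn...].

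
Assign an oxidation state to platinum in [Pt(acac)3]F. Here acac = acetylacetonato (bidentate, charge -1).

1 fluoride outside the brackets (-1 each) → the complex ion is 1+.
Ligand charges: 3×acac = -3; sum -3.
Pt + (-3) = 1+ ⇒ Pt is +4.

+4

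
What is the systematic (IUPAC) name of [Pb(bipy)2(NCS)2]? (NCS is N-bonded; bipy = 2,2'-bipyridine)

There is no counter-ion, so the complex is neutral overall.
Ligand charges: 2×isothiocyanato (-1 each), 2×2,2'-bipyridine (neutral); total -2. So Pb + (-2) = 0, giving Pb = +2.
Ligands are named alphabetically: bipyridine before isothiocyanato.

bis(2,2'-bipyridine)diisothiocyanatolead(II)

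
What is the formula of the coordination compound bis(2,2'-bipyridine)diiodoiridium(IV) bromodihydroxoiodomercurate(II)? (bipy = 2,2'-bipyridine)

[Ir(bipy)2I2][HgBrI(OH)2]

Cation [Ir…]: ligand charges -2, Ir(IV) ⇒ ion charge 2+.
Anion [Hg…]: ligand charges -4, Hg(II) ⇒ ion charge 2−.
One 2+ cation balances one 2− anion.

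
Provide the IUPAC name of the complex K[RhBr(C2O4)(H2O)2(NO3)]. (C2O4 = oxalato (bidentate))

potassium diaquabromonitratooxalatorhodate(III)

The 1 potassium counter-ion carries a total charge of +1, so each complex ion is 1−.
Ligand charges: 1×bromo (-1 each), 1×nitrato (-1 each), 1×oxalato (-2 each), 2×aqua (neutral); total -4. So Rh + (-4) = 1−, giving Rh = +3.
Ligands are named alphabetically: aqua before bromo before nitrato before oxalato.
The complex ion is anionic, so rhodium takes the -ate form rhodate(III).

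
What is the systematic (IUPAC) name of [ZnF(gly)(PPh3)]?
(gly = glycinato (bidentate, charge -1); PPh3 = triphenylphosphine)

fluoro(glycinato)(triphenylphosphine)zinc(II)

There is no counter-ion, so the complex is neutral overall.
Ligand charges: 1×glycinato (-1 each), 1×triphenylphosphine (neutral), 1×fluoro (-1 each); total -2. So Zn + (-2) = 0, giving Zn = +2.
Ligands are named alphabetically: fluoro before glycinato before triphenylphosphine.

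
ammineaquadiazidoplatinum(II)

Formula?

Ligands: 2 azido (N3, -1), 1 aqua (H2O, neutral), 1 ammine (NH3, neutral). Ligand charge sum = -2.
With Pt in oxidation state +2, the complex ion is [Pt...].

[Pt(H2O)(N3)2(NH3)]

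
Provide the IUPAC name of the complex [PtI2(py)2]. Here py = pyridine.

diiodobis(pyridine)platinum(II)

There is no counter-ion, so the complex is neutral overall.
Ligand charges: 2×pyridine (neutral), 2×iodo (-1 each); total -2. So Pt + (-2) = 0, giving Pt = +2.
Ligands are named alphabetically: iodo before pyridine.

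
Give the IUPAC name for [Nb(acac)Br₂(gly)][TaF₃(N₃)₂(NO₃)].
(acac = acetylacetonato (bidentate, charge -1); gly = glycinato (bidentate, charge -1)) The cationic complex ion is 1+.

(acetylacetonato)dibromo(glycinato)niobium(V) diazidotrifluoronitratotantalate(V)

The complex cation is given as 1+; its ligand charges sum to -4, so Nb = +5.
A 1:1 salt means the anion carries the equal and opposite charge, 1−.
Anion: ligand charges sum to -6; for the ion to be 1−, Ta = +5.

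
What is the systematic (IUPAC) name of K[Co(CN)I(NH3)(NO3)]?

The 1 potassium counter-ion carries a total charge of +1, so each complex ion is 1−.
Ligand charges: 1×ammine (neutral), 1×iodo (-1 each), 1×cyano (-1 each), 1×nitrato (-1 each); total -3. So Co + (-3) = 1−, giving Co = +2.
Ligands are named alphabetically: ammine before cyano before iodo before nitrato.
The complex ion is anionic, so cobalt takes the -ate form cobaltate(II).

potassium amminecyanoiodonitratocobaltate(II)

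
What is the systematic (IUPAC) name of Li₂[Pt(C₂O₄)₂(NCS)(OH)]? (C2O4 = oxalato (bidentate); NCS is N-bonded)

lithium hydroxoisothiocyanatodioxalatoplatinate(IV)

The 2 lithium counter-ions carry a total charge of +2, so each complex ion is 2−.
Ligand charges: 2×oxalato (-2 each), 1×hydroxo (-1 each), 1×isothiocyanato (-1 each); total -6. So Pt + (-6) = 2−, giving Pt = +4.
Ligands are named alphabetically: hydroxo before isothiocyanato before oxalato.
The complex ion is anionic, so platinum takes the -ate form platinate(IV).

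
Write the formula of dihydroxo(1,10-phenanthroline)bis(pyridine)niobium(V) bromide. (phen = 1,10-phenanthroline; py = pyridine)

[Nb(OH)2(phen)(py)2]Br3

Ligands: 2 hydroxo (OH, -1), 1 1,10-phenanthroline (phen, neutral), 2 pyridine (py, neutral). Ligand charge sum = -2.
With Nb in oxidation state +5, the complex ion is [Nb...]^3+.
Charge balance with bromide (-1) requires 1 complex ion per 3 bromide.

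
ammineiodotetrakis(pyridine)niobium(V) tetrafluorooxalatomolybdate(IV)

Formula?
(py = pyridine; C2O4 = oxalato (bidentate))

[NbI(NH3)(py)4][Mo(C2O4)F4]2

Cation [Nb…]: ligand charges -1, Nb(V) ⇒ ion charge 4+.
Anion [Mo…]: ligand charges -6, Mo(IV) ⇒ ion charge 2−.
One 4+ cation requires 2 of the 2− anion.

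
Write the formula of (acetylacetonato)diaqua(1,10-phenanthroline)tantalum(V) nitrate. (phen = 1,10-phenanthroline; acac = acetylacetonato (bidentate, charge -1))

Ligands: 1 1,10-phenanthroline (phen, neutral), 1 acetylacetonato (acac, -1), 2 aqua (H2O, neutral). Ligand charge sum = -1.
Charge balance with nitrate (-1) requires 1 complex ion per 4 nitrate.

[Ta(acac)(H2O)2(phen)](NO3)4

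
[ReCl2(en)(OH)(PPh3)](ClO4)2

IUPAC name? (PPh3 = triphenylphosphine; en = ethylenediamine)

The 2 perchlorate counter-ions carry a total charge of -2, so each complex ion is 2+.
Ligand charges: 2×chloro (-1 each), 1×hydroxo (-1 each), 1×triphenylphosphine (neutral), 1×ethylenediamine (neutral); total -3. So Re + (-3) = 2+, giving Re = +5.
Ligands are named alphabetically: chloro before ethylenediamine before hydroxo before triphenylphosphine.

dichloro(ethylenediamine)hydroxo(triphenylphosphine)rhenium(V) perchlorate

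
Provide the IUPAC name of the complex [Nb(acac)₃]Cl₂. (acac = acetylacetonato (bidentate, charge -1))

tris(acetylacetonato)niobium(V) chloride

The 2 chloride counter-ions carry a total charge of -2, so each complex ion is 2+.
Ligand charges: 3×acetylacetonato (-1 each); total -3. So Nb + (-3) = 2+, giving Nb = +5.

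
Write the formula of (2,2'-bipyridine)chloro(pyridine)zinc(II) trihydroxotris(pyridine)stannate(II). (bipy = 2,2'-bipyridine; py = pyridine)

[Zn(bipy)Cl(py)][Sn(OH)3(py)3]

Cation [Zn…]: ligand charges -1, Zn(II) ⇒ ion charge 1+.
Anion [Sn…]: ligand charges -3, Sn(II) ⇒ ion charge 1−.
One 1+ cation balances one 1− anion.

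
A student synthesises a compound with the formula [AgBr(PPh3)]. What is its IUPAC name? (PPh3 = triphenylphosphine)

bromo(triphenylphosphine)silver(I)

There is no counter-ion, so the complex is neutral overall.
Ligand charges: 1×triphenylphosphine (neutral), 1×bromo (-1 each); total -1. So Ag + (-1) = 0, giving Ag = +1.
Ligands are named alphabetically: bromo before triphenylphosphine.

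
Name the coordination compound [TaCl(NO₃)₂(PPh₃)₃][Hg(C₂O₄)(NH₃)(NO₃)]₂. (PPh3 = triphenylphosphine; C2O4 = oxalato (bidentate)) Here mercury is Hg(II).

Hg is given as +2; the anion's ligand charges sum to -3, so the complex anion is 1−.
With 2 anions per cation, the cation must be 2×1 = 2+.
Cation: ligand charges sum to -3; for the ion to be 2+, Ta = +5.

chlorodinitratotris(triphenylphosphine)tantalum(V) amminenitratooxalatomercurate(II)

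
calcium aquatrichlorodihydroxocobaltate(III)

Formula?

Ligands: 1 aqua (H2O, neutral), 3 chloro (Cl, -1), 2 hydroxo (OH, -1). Ligand charge sum = -5.
With Co in oxidation state +3, the complex ion is [Co...]^2−.
Charge balance with calcium (+2) requires 1 complex ion per 1 calcium.

Ca[CoCl3(H2O)(OH)2]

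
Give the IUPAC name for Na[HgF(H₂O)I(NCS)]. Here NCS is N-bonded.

The 1 sodium counter-ion carries a total charge of +1, so each complex ion is 1−.
Ligand charges: 1×aqua (neutral), 1×fluoro (-1 each), 1×isothiocyanato (-1 each), 1×iodo (-1 each); total -3. So Hg + (-3) = 1−, giving Hg = +2.
The complex ion is anionic, so mercury takes the -ate form mercurate(II).

sodium aquafluoroiodoisothiocyanatomercurate(II)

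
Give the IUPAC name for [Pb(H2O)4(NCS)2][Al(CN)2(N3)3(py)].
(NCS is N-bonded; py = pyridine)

Aluminium is always +3 in its complexes; the anion's ligand charges sum to -5, so the complex anion is 2−.
A 1:1 salt means the cation carries the equal and opposite charge, 2+.
Cation: ligand charges sum to -2; for the ion to be 2+, Pb = +4.

tetraaquadiisothiocyanatolead(IV) triazidodicyano(pyridine)aluminate(III)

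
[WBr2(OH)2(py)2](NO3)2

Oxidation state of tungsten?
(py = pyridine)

+6

2 nitrate outside the brackets (-1 each) → the complex ion is 2+.
Ligand charges: 2×py neutral; 2×Br = -2; 2×OH = -2; sum -4.
W + (-4) = 2+ ⇒ W is +6.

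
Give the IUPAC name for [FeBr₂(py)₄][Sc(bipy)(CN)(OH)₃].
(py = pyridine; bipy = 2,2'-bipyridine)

dibromotetrakis(pyridine)iron(III) (2,2'-bipyridine)cyanotrihydroxoscandate(III)

Both ions are complex: the cation is named first with the plain metal name, the anion second with the -ate form; each ion's ligands are alphabetised independently.
Scandium is always +3 in its complexes; the anion's ligand charges sum to -4, so the complex anion is 1−.
A 1:1 salt means the cation carries the equal and opposite charge, 1+.
Cation: ligand charges sum to -2; for the ion to be 1+, Fe = +3.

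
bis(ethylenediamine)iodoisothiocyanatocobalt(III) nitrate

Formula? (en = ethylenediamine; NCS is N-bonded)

Ligands: 1 iodo (I, -1), 2 ethylenediamine (en, neutral), 1 isothiocyanato (NCS, -1). Ligand charge sum = -2.
With Co in oxidation state +3, the complex ion is [Co...]^1+.
Charge balance with nitrate (-1) requires 1 complex ion per 1 nitrate.

[Co(en)2I(NCS)]NO3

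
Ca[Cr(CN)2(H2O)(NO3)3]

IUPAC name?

calcium aquadicyanotrinitratochromate(III)

The 1 calcium counter-ion carries a total charge of +2, so each complex ion is 2−.
Ligand charges: 2×cyano (-1 each), 3×nitrato (-1 each), 1×aqua (neutral); total -5. So Cr + (-5) = 2−, giving Cr = +3.
Ligands are named alphabetically: aqua before cyano before nitrato.
The complex ion is anionic, so chromium takes the -ate form chromate(III).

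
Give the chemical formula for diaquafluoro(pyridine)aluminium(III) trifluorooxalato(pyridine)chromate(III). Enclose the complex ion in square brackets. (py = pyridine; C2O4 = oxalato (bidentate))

[AlF(H2O)2(py)][Cr(C2O4)F3(py)]

Cation [Al…]: ligand charges -1, Al(III) ⇒ ion charge 2+.
Anion [Cr…]: ligand charges -5, Cr(III) ⇒ ion charge 2−.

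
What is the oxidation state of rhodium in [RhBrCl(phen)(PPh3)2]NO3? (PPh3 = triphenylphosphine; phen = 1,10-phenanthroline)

+3

1 nitrate outside the brackets (-1 each) → the complex ion is 1+.
Ligand charges: 2×PPh3 neutral; 1×Br = -1; 1×phen neutral; 1×Cl = -1; sum -2.
Rh + (-2) = 1+ ⇒ Rh is +3.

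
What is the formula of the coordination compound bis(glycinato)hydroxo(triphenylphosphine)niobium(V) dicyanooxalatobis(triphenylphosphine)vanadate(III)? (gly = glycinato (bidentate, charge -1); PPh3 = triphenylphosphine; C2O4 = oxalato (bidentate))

[Nb(gly)2(OH)(PPh3)][V(C2O4)(CN)2(PPh3)2]2

Cation [Nb…]: ligand charges -3, Nb(V) ⇒ ion charge 2+.
Anion [V…]: ligand charges -4, V(III) ⇒ ion charge 1−.
One 2+ cation requires 2 of the 1− anion.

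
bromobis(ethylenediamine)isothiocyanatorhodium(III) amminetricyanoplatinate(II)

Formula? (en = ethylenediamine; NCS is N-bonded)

Cation [Rh…]: ligand charges -2, Rh(III) ⇒ ion charge 1+.
Anion [Pt…]: ligand charges -3, Pt(II) ⇒ ion charge 1−.
One 1+ cation balances one 1− anion.

[RhBr(en)2(NCS)][Pt(CN)3(NH3)]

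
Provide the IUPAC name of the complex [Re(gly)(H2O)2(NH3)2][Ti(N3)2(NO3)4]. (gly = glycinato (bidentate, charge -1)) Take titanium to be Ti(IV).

Both ions are complex: the cation is named first with the plain metal name, the anion second with the -ate form; each ion's ligands are alphabetised independently.
Ti is given as +4; the anion's ligand charges sum to -6, so the complex anion is 2−.
A 1:1 salt means the cation carries the equal and opposite charge, 2+.
Cation: ligand charges sum to -1; for the ion to be 2+, Re = +3.

diamminediaqua(glycinato)rhenium(III) diazidotetranitratotitanate(IV)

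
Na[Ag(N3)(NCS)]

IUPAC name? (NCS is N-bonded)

The 1 sodium counter-ion carries a total charge of +1, so each complex ion is 1−.
Ligand charges: 1×azido (-1 each), 1×isothiocyanato (-1 each); total -2. So Ag + (-2) = 1−, giving Ag = +1.
Ligands are named alphabetically: azido before isothiocyanato.
The complex ion is anionic, so silver takes the -ate form argentate(I).

sodium azidoisothiocyanatoargentate(I)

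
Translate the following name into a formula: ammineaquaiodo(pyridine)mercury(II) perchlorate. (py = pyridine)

[Hg(H2O)I(NH3)(py)]ClO4

Ligands: 1 iodo (I, -1), 1 aqua (H2O, neutral), 1 pyridine (py, neutral), 1 ammine (NH3, neutral). Ligand charge sum = -1.
Charge balance with perchlorate (-1) requires 1 complex ion per 1 perchlorate.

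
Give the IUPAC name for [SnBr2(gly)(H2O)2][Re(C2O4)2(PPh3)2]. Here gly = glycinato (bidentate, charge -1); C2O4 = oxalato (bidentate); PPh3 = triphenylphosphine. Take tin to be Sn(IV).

diaquadibromo(glycinato)tin(IV) dioxalatobis(triphenylphosphine)rhenate(III)

Sn is given as +4; the cation's ligand charges sum to -3, so the complex cation is 1+.
A 1:1 salt means the anion carries the equal and opposite charge, 1−.
Anion: ligand charges sum to -4; for the ion to be 1−, Re = +3.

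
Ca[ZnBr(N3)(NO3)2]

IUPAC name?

The 1 calcium counter-ion carries a total charge of +2, so each complex ion is 2−.
Ligand charges: 1×azido (-1 each), 1×bromo (-1 each), 2×nitrato (-1 each); total -4. So Zn + (-4) = 2−, giving Zn = +2.
The complex ion is anionic, so zinc takes the -ate form zincate(II).

calcium azidobromodinitratozincate(II)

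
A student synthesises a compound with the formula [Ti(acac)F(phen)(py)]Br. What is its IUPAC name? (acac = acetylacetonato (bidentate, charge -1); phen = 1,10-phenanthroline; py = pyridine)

(acetylacetonato)fluoro(1,10-phenanthroline)(pyridine)titanium(III) bromide

The 1 bromide counter-ion carries a total charge of -1, so each complex ion is 1+.
Ligand charges: 1×acetylacetonato (-1 each), 1×fluoro (-1 each), 1×1,10-phenanthroline (neutral), 1×pyridine (neutral); total -2. So Ti + (-2) = 1+, giving Ti = +3.
Ligands are named alphabetically: acetylacetonato before fluoro before phenanthroline before pyridine.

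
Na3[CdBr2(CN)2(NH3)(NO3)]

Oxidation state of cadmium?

3 sodium outside the brackets (+1 each) → the complex ion is 3−.
Ligand charges: 2×Br = -2; 2×CN = -2; 1×NH3 neutral; 1×NO3 = -1; sum -5.
Cd + (-5) = 3− ⇒ Cd is +2.

+2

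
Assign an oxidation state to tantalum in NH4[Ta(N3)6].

1 ammonium outside the brackets (+1 each) → the complex ion is 1−.
Ligand charges: 6×N3 = -6; sum -6.
Ta + (-6) = 1− ⇒ Ta is +5.

+5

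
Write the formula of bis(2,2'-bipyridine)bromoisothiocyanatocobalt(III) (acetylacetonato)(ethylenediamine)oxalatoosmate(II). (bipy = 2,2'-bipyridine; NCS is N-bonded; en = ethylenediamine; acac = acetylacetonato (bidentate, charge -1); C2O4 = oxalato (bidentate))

Cation [Co…]: ligand charges -2, Co(III) ⇒ ion charge 1+.
Anion [Os…]: ligand charges -3, Os(II) ⇒ ion charge 1−.
One 1+ cation balances one 1− anion.

[Co(bipy)2Br(NCS)][Os(acac)(C2O4)(en)]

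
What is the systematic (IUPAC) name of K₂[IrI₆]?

The 2 potassium counter-ions carry a total charge of +2, so each complex ion is 2−.
Ligand charges: 6×iodo (-1 each); total -6. So Ir + (-6) = 2−, giving Ir = +4.
The complex ion is anionic, so iridium takes the -ate form iridate(IV).

potassium hexaiodoiridate(IV)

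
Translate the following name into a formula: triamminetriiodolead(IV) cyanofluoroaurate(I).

[PbI3(NH3)3][Au(CN)F]

Cation [Pb…]: ligand charges -3, Pb(IV) ⇒ ion charge 1+.
Anion [Au…]: ligand charges -2, Au(I) ⇒ ion charge 1−.
One 1+ cation balances one 1− anion.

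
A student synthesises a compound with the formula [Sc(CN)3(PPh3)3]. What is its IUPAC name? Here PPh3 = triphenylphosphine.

There is no counter-ion, so the complex is neutral overall.
Ligand charges: 3×triphenylphosphine (neutral), 3×cyano (-1 each); total -3. So Sc + (-3) = 0, giving Sc = +3.
Ligands are named alphabetically: cyano before triphenylphosphine.

tricyanotris(triphenylphosphine)scandium(III)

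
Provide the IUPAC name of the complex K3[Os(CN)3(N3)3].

potassium triazidotricyanoosmate(III)

The 3 potassium counter-ions carry a total charge of +3, so each complex ion is 3−.
Ligand charges: 3×cyano (-1 each), 3×azido (-1 each); total -6. So Os + (-6) = 3−, giving Os = +3.
Ligands are named alphabetically: azido before cyano.
The complex ion is anionic, so osmium takes the -ate form osmate(III).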